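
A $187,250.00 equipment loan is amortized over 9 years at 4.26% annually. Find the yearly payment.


Formula: PMT = PV * r / (1 - (1+r)^(-n))
Denominator: 1 - (1 + 0.0426)^(-9) = 0.313026
Numerator: $187,250.00 * 0.0426 = 7976.85
PMT = 7976.85 / 0.313026 = $25,483.05

$25,483.05


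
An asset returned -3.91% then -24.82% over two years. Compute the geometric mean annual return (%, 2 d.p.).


Formula: Geometric mean = ((1+r1)*(1+r2))^(1/2) - 1
Product: (1 + -0.0391) * (1 + -0.2482) = 0.9609 * 0.7518 = 0.722405
Square root: 0.722405^0.5 = 0.849944
Geometric mean = 0.849944 - 1 = -0.150056
As percentage: -15.01%

-15.01%


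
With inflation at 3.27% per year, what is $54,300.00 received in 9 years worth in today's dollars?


Formula: Real value = nominal / (1 + inflation)^years
Price level: (1 + 0.0327)^9 = 1.33588
Real value = $54,300.00 / 1.33588 = $40,647.35

$40,647.35


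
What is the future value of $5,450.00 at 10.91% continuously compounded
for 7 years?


Formula: FV = P * e^(r*t)
Exponent: r*t = 0.1091 * 7 = 0.7637
e^(0.7637) = 2.146202
FV = $5,450.00 * 2.146202 = $11,696.80

$11,696.80


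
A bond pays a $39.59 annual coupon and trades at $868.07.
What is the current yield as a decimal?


Formula: Current yield = annual coupon / price
Substituting: CY = $39.59 / $868.07
CY = 0.045607

0.045607


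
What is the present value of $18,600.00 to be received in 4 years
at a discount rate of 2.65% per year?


Formula: PV = FV / (1 + r)^n
Substituting: PV = $18,600.00 / (1 + 0.0265)^4
Discount factor: (1.0265)^4 = 1.110288
PV = $18,600.00 / 1.110288 = $16,752.40

$16,752.40


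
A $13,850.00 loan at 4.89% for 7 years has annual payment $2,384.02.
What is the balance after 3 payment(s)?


Formula: Balance = PV*(1+r)^k - PMT*((1+r)^k - 1)/r
Growth: (1 + 0.0489)^3 = 1.153991
Accumulated factor: ((1+r)^k - 1)/r = 3.149091
Balance = $13,850.00 * 1.153991 - $2,384.02 * 3.149091
Balance = $8,475.27

$8,475.27


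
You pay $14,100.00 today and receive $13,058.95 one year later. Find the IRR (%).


Formula: IRR = C1/C0 - 1
Substituting: IRR = $13,058.95 / $14,100.00 - 1
Ratio: 0.926167 - 1 = -0.073833
IRR = -7.3833%

-7.3833%


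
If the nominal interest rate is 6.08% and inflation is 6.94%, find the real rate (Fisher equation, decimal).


Formula: (1 + r_real) = (1 + r_nom) / (1 + inflation)
Substituting: (1 + r_real) = 1.0608 / 1.0694
(1 + r_real) = 0.991958
r_real = 0.991958 - 1 = -0.008042

-0.008042


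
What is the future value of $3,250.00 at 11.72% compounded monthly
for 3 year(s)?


Formula: FV = P * (1 + r/m)^(m*t)
Period rate: r/m = 0.1172 / 12 = 0.009767
Total periods: m*t = 12 * 3 = 36
Growth factor: (1 + 0.009767)^36 = 1.418917
FV = $3,250.00 * 1.418917 = $4,611.48

$4,611.48


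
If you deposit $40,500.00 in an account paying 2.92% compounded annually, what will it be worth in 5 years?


Formula: FV = P * (1 + r)^n
Substituting: FV = $40,500.00 * (1 + 0.0292)^5
Growth factor: (1.0292)^5 = 1.154779
FV = $40,500.00 * 1.154779 = $46,768.55

$46,768.55


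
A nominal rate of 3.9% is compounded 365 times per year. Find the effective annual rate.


Formula: EAR = (1 + r/m)^m - 1
Period rate: r/m = 0.039 / 365 = 0.000107
Compounding: (1 + 0.000107)^365 = 1.039768
EAR = 1.039768 - 1 = 0.039768

0.039768


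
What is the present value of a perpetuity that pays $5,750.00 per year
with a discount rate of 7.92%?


Formula: PV = C / r
Substituting: PV = $5,750.00 / 0.0792
PV = $72,601.01

$72,601.01


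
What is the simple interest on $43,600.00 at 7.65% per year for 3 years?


Formula: I = P * r * t
Substituting: I = $43,600.00 * 0.0765 * 3
Step: I = $43,600.00 * 0.2295
I = $10,006.20

$10,006.20


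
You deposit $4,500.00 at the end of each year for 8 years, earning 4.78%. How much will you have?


Formula: FV = PMT * ((1+r)^n - 1) / r
Growth factor: (1 + 0.0478)^8 = 1.452871
Numerator: 1.452871 - 1 = 0.452871
FV = $4,500.00 * 0.452871 / 0.0478 = $42,634.33

$42,634.33


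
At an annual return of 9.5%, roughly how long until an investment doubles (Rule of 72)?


Formula: Years ≈ 72 / r
Substituting: Years ≈ 72 / 9.5
Years ≈ 7.6

7.6 years


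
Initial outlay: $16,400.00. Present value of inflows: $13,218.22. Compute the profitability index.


Formula: PI = PV(cash flows) / initial investment
Substituting: PI = $13,218.22 / $16,400.00
PI = 0.806

0.806


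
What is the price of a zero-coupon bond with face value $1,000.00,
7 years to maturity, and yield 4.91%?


Formula: Price = FV / (1 + r)^n
Substituting: Price = $1,000.00 / (1 + 0.0491)^7
Discount factor: (1.0491)^7 = 1.398679
Price = $1,000.00 / 1.398679 = $714.96

$714.96


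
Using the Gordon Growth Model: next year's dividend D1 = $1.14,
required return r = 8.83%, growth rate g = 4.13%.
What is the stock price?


Formula: P = D1 / (r - g)
Spread: r - g = 0.0883 - 0.0413 = 0.047
Substituting: P = $1.14 / 0.047
P = $24.26

$24.26


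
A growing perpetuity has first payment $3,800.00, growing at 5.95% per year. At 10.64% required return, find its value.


Formula: PV = C / (r - g)
Spread: r - g = 0.1064 - 0.0595 = 0.0469
Substituting: PV = $3,800.00 / 0.0469
PV = $81,023.45

$81,023.45


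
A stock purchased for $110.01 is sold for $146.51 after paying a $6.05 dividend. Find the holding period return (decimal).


Formula: HPR = (P1 - P0 + D) / P0
Gain: $146.51 - $110.01 + $6.05 = $42.55
HPR = $42.55 / $110.01 = 0.3868

0.3868


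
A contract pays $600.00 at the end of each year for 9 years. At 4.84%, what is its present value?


Formula: PV = PMT * (1 - (1+r)^(-n)) / r
Discount factor: (1 + 0.0484)^(-9) = 0.653517
Bracket: 1 - 0.653517 = 0.346483
PV = $600.00 * 0.346483 / 0.0484 = $4,295.24

$4,295.24


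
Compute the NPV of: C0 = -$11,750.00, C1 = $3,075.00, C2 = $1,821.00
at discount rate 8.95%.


Formula: NPV = C0 + C1/(1+r) + C2/(1+r)^2
Discount C1: $3,075.00 / (1 + 0.0895) = $2,822.40
Discount C2: $1,821.00 / (1 + 0.0895)^2 = $1,534.11
NPV = -$11,750.00 + $2,822.40 + $1,534.11 = -$7,393.50

-$7,393.50


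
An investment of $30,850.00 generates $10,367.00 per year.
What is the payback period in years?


Formula: Payback = investment / annual cash flow
Substituting: Payback = $30,850.00 / $10,367.00
Payback = 2.9758 years

2.9758 years


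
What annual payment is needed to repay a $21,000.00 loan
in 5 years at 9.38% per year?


Formula: PMT = PV * r / (1 - (1+r)^(-n))
Denominator: 1 - (1 + 0.0938)^(-5) = 0.36128
Numerator: $21,000.00 * 0.0938 = 1969.8
PMT = 1969.8 / 0.36128 = $5,452.28

$5,452.28


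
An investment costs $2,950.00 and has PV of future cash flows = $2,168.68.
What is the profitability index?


Formula: PI = PV(cash flows) / initial investment
Substituting: PI = $2,168.68 / $2,950.00
PI = 0.7351

0.7351


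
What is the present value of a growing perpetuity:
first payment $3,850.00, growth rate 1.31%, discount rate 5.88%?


Formula: PV = C / (r - g)
Spread: r - g = 0.0588 - 0.0131 = 0.0457
Substituting: PV = $3,850.00 / 0.0457
PV = $84,245.08

$84,245.08


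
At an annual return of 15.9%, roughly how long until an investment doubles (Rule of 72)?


Formula: Years ≈ 72 / r
Substituting: Years ≈ 72 / 15.9
Years ≈ 4.5

4.5 years


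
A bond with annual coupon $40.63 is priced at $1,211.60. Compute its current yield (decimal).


Formula: Current yield = annual coupon / price
Substituting: CY = $40.63 / $1,211.60
CY = 0.033534

0.033534


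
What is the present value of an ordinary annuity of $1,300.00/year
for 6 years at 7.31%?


Formula: PV = PMT * (1 - (1+r)^(-n)) / r
Discount factor: (1 + 0.0731)^(-6) = 0.654876
Bracket: 1 - 0.654876 = 0.345124
PV = $1,300.00 * 0.345124 / 0.0731 = $6,137.64

$6,137.64


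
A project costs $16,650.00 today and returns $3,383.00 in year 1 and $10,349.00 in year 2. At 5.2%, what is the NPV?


Formula: NPV = C0 + C1/(1+r) + C2/(1+r)^2
Discount C1: $3,383.00 / (1 + 0.052) = $3,215.78
Discount C2: $10,349.00 / (1 + 0.052)^2 = $9,351.19
NPV = -$16,650.00 + $3,215.78 + $9,351.19 = -$4,083.03

-$4,083.03


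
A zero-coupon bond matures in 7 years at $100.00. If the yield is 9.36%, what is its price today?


Formula: Price = FV / (1 + r)^n
Substituting: Price = $100.00 / (1 + 0.0936)^7
Discount factor: (1.0936)^7 = 1.870723
Price = $100.00 / 1.870723 = $53.46

$53.46


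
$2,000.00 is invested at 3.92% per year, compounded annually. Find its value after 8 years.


Formula: FV = P * (1 + r)^n
Substituting: FV = $2,000.00 * (1 + 0.0392)^8
Growth factor: (1.0392)^8 = 1.36017
FV = $2,000.00 * 1.36017 = $2,720.34

$2,720.34


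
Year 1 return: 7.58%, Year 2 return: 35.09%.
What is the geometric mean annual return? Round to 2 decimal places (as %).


Formula: Geometric mean = ((1+r1)*(1+r2))^(1/2) - 1
Product: (1 + 0.0758) * (1 + 0.3509) = 1.0758 * 1.3509 = 1.453298
Square root: 1.453298^0.5 = 1.205528
Geometric mean = 1.205528 - 1 = 0.205528
As percentage: 20.55%

20.55%


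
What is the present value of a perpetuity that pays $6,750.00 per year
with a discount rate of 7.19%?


Formula: PV = C / r
Substituting: PV = $6,750.00 / 0.0719
PV = $93,880.39

$93,880.39


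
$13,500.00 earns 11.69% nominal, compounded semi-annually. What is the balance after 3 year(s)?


Formula: FV = P * (1 + r/m)^(m*t)
Period rate: r/m = 0.1169 / 2 = 0.05845
Total periods: m*t = 2 * 3 = 6
Growth factor: (1 + 0.05845)^6 = 1.406119
FV = $13,500.00 * 1.406119 = $18,982.61

$18,982.61


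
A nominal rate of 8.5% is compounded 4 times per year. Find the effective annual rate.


Formula: EAR = (1 + r/m)^m - 1
Period rate: r/m = 0.085 / 4 = 0.02125
Compounding: (1 + 0.02125)^4 = 1.087748
EAR = 1.087748 - 1 = 0.087748

0.087748


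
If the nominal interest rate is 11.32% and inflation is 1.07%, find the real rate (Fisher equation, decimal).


Formula: (1 + r_real) = (1 + r_nom) / (1 + inflation)
Substituting: (1 + r_real) = 1.1132 / 1.0107
(1 + r_real) = 1.101415
r_real = 1.101415 - 1 = 0.101415

0.101415


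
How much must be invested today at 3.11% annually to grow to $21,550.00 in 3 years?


Formula: PV = FV / (1 + r)^n
Substituting: PV = $21,550.00 / (1 + 0.0311)^3
Discount factor: (1.0311)^3 = 1.096232
PV = $21,550.00 / 1.096232 = $19,658.25

$19,658.25


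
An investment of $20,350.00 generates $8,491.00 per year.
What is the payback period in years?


Formula: Payback = investment / annual cash flow
Substituting: Payback = $20,350.00 / $8,491.00
Payback = 2.3967 years

2.3967 years


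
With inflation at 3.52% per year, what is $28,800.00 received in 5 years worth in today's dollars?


Formula: Real value = nominal / (1 + inflation)^years
Price level: (1 + 0.0352)^5 = 1.188834
Real value = $28,800.00 / 1.188834 = $24,225.41

$24,225.41


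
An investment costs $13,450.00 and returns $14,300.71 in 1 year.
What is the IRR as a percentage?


Formula: IRR = C1/C0 - 1
Substituting: IRR = $14,300.71 / $13,450.00 - 1
Ratio: 1.06325 - 1 = 0.06325
IRR = 6.325%

6.325%


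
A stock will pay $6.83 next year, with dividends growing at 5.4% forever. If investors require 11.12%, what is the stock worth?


Formula: P = D1 / (r - g)
Spread: r - g = 0.1112 - 0.054 = 0.0572
Substituting: P = $6.83 / 0.0572
P = $119.41

$119.41


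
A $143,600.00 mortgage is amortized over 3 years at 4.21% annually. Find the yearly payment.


Formula: PMT = PV * r / (1 - (1+r)^(-n))
Denominator: 1 - (1 + 0.0421)^(-3) = 0.116367
Numerator: $143,600.00 * 0.0421 = 6045.56
PMT = 6045.56 / 0.116367 = $51,952.43

$51,952.43


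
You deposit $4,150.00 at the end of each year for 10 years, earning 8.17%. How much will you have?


Formula: FV = PMT * ((1+r)^n - 1) / r
Growth factor: (1 + 0.0817)^10 = 2.19315
Numerator: 2.19315 - 1 = 1.19315
FV = $4,150.00 * 1.19315 / 0.0817 = $60,606.75

$60,606.75


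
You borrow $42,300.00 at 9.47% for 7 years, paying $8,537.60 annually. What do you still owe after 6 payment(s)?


Formula: Balance = PV*(1+r)^k - PMT*((1+r)^k - 1)/r
Growth: (1 + 0.0947)^6 = 1.72096
Accumulated factor: ((1+r)^k - 1)/r = 7.613091
Balance = $42,300.00 * 1.72096 - $8,537.60 * 7.613091
Balance = $7,799.07

$7,799.07


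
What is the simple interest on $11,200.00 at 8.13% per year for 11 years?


Formula: I = P * r * t
Substituting: I = $11,200.00 * 0.0813 * 11
Step: I = $11,200.00 * 0.8943
I = $10,016.16

$10,016.16


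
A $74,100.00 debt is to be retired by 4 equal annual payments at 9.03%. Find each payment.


Formula: PMT = PV * r / (1 - (1+r)^(-n))
Denominator: 1 - (1 + 0.0903)^(-4) = 0.292354
Numerator: $74,100.00 * 0.0903 = 6691.23
PMT = 6691.23 / 0.292354 = $22,887.41

$22,887.41


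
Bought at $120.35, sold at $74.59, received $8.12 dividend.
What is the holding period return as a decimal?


Formula: HPR = (P1 - P0 + D) / P0
Gain: $74.59 - $120.35 + $8.12 = -$37.64
HPR = -$37.64 / $120.35 = -0.3128

-0.3128


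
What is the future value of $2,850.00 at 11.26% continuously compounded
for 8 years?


Formula: FV = P * e^(r*t)
Exponent: r*t = 0.1126 * 8 = 0.9008
e^(0.9008) = 2.461572
FV = $2,850.00 * 2.461572 = $7,015.48

$7,015.48


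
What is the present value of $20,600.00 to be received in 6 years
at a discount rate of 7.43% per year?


Formula: PV = FV / (1 + r)^n
Substituting: PV = $20,600.00 / (1 + 0.0743)^6
Discount factor: (1.0743)^6 = 1.537282
PV = $20,600.00 / 1.537282 = $13,400.28

$13,400.28


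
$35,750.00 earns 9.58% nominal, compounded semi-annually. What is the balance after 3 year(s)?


Formula: FV = P * (1 + r/m)^(m*t)
Period rate: r/m = 0.0958 / 2 = 0.0479
Total periods: m*t = 2 * 3 = 6
Growth factor: (1 + 0.0479)^6 = 1.324095
FV = $35,750.00 * 1.324095 = $47,336.38

$47,336.38


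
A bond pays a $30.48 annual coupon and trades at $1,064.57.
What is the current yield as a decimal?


Formula: Current yield = annual coupon / price
Substituting: CY = $30.48 / $1,064.57
CY = 0.028631

0.028631


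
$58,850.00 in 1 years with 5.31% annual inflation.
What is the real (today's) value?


Formula: Real value = nominal / (1 + inflation)^years
Price level: (1 + 0.0531)^1 = 1.0531
Real value = $58,850.00 / 1.0531 = $55,882.63

$55,882.63


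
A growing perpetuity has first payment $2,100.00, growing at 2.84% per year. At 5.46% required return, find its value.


Formula: PV = C / (r - g)
Spread: r - g = 0.0546 - 0.0284 = 0.0262
Substituting: PV = $2,100.00 / 0.0262
PV = $80,152.67

$80,152.67


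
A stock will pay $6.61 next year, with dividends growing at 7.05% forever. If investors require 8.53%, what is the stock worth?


Formula: P = D1 / (r - g)
Spread: r - g = 0.0853 - 0.0705 = 0.0148
Substituting: P = $6.61 / 0.0148
P = $446.62

$446.62


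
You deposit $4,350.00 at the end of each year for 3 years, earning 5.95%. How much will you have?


Formula: FV = PMT * ((1+r)^n - 1) / r
Growth factor: (1 + 0.0595)^3 = 1.189331
Numerator: 1.189331 - 1 = 0.189331
FV = $4,350.00 * 0.189331 / 0.0595 = $13,841.88

$13,841.88


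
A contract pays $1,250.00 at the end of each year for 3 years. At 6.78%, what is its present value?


Formula: PV = PMT * (1 - (1+r)^(-n)) / r
Discount factor: (1 + 0.0678)^(-3) = 0.821354
Bracket: 1 - 0.821354 = 0.178646
PV = $1,250.00 * 0.178646 / 0.0678 = $3,293.63

$3,293.63


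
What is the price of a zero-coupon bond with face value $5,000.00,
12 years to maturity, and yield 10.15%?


Formula: Price = FV / (1 + r)^n
Substituting: Price = $5,000.00 / (1 + 0.1015)^12
Discount factor: (1.1015)^12 = 3.190171
Price = $5,000.00 / 3.190171 = $1,567.31

$1,567.31


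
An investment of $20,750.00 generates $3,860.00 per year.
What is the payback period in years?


Formula: Payback = investment / annual cash flow
Substituting: Payback = $20,750.00 / $3,860.00
Payback = 5.3756 years

5.3756 years


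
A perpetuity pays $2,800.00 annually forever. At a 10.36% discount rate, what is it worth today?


Formula: PV = C / r
Substituting: PV = $2,800.00 / 0.1036
PV = $27,027.03

$27,027.03


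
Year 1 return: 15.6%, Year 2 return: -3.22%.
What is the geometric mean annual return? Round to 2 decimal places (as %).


Formula: Geometric mean = ((1+r1)*(1+r2))^(1/2) - 1
Product: (1 + 0.156) * (1 + -0.0322) = 1.156 * 0.9678 = 1.118777
Square root: 1.118777^0.5 = 1.057722
Geometric mean = 1.057722 - 1 = 0.057722
As percentage: 5.77%

5.77%


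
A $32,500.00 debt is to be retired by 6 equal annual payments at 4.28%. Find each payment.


Formula: PMT = PV * r / (1 - (1+r)^(-n))
Denominator: 1 - (1 + 0.0428)^(-6) = 0.222333
Numerator: $32,500.00 * 0.0428 = 1391.0
PMT = 1391.0 / 0.222333 = $6,256.39

$6,256.39


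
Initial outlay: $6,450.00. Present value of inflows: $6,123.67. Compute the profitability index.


Formula: PI = PV(cash flows) / initial investment
Substituting: PI = $6,123.67 / $6,450.00
PI = 0.9494

0.9494


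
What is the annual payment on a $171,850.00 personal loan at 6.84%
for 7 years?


Formula: PMT = PV * r / (1 - (1+r)^(-n))
Denominator: 1 - (1 + 0.0684)^(-7) = 0.370693
Numerator: $171,850.00 * 0.0684 = 11754.54
PMT = 11754.54 / 0.370693 = $31,709.67

$31,709.67


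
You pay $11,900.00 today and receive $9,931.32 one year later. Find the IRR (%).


Formula: IRR = C1/C0 - 1
Substituting: IRR = $9,931.32 / $11,900.00 - 1
Ratio: 0.834565 - 1 = -0.165435
IRR = -16.5435%

-16.5435%


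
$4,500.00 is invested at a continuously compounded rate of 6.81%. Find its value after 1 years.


Formula: FV = P * e^(r*t)
Exponent: r*t = 0.0681 * 1 = 0.0681
e^(0.0681) = 1.070472
FV = $4,500.00 * 1.070472 = $4,817.13

$4,817.13


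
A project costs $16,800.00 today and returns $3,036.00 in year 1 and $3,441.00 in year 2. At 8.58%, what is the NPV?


Formula: NPV = C0 + C1/(1+r) + C2/(1+r)^2
Discount C1: $3,036.00 / (1 + 0.0858) = $2,796.10
Discount C2: $3,441.00 / (1 + 0.0858)^2 = $2,918.67
NPV = -$16,800.00 + $2,796.10 + $2,918.67 = -$11,085.23

-$11,085.23


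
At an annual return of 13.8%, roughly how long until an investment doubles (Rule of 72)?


Formula: Years ≈ 72 / r
Substituting: Years ≈ 72 / 13.8
Years ≈ 5.2

5.2 years


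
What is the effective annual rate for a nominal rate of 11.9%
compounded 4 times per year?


Formula: EAR = (1 + r/m)^m - 1
Period rate: r/m = 0.119 / 4 = 0.02975
Compounding: (1 + 0.02975)^4 = 1.124416
EAR = 1.124416 - 1 = 0.124416

0.124416


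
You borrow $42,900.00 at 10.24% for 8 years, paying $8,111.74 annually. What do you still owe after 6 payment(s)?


Formula: Balance = PV*(1+r)^k - PMT*((1+r)^k - 1)/r
Growth: (1 + 0.1024)^6 = 1.794879
Accumulated factor: ((1+r)^k - 1)/r = 7.762492
Balance = $42,900.00 * 1.794879 - $8,111.74 * 7.762492
Balance = $14,033.00

$14,033.00


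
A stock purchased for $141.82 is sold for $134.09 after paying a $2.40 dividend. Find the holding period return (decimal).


Formula: HPR = (P1 - P0 + D) / P0
Gain: $134.09 - $141.82 + $2.40 = -$5.33
HPR = -$5.33 / $141.82 = -0.0376

-0.0376


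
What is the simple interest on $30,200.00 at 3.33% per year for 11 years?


Formula: I = P * r * t
Substituting: I = $30,200.00 * 0.0333 * 11
Step: I = $30,200.00 * 0.3663
I = $11,062.26

$11,062.26


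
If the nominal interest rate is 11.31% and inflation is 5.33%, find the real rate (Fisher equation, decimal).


Formula: (1 + r_real) = (1 + r_nom) / (1 + inflation)
Substituting: (1 + r_real) = 1.1131 / 1.0533
(1 + r_real) = 1.056774
r_real = 1.056774 - 1 = 0.056774

0.056774


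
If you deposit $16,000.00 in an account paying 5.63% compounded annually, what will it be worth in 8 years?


Formula: FV = P * (1 + r)^n
Substituting: FV = $16,000.00 * (1 + 0.0563)^8
Growth factor: (1.0563)^8 = 1.549881
FV = $16,000.00 * 1.549881 = $24,798.09

$24,798.09


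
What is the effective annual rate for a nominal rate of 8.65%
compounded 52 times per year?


Formula: EAR = (1 + r/m)^m - 1
Period rate: r/m = 0.0865 / 52 = 0.001663
Compounding: (1 + 0.001663)^52 = 1.090273
EAR = 1.090273 - 1 = 0.090273

0.090273


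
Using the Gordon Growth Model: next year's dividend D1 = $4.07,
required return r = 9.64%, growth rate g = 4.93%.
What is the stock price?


Formula: P = D1 / (r - g)
Spread: r - g = 0.0964 - 0.0493 = 0.0471
Substituting: P = $4.07 / 0.0471
P = $86.41

$86.41


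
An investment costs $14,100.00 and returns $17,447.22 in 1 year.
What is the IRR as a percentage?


Formula: IRR = C1/C0 - 1
Substituting: IRR = $17,447.22 / $14,100.00 - 1
Ratio: 1.237391 - 1 = 0.237391
IRR = 23.7391%

23.7391%


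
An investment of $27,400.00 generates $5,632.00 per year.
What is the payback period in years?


Formula: Payback = investment / annual cash flow
Substituting: Payback = $27,400.00 / $5,632.00
Payback = 4.8651 years

4.8651 years


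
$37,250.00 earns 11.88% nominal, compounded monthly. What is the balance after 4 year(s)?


Formula: FV = P * (1 + r/m)^(m*t)
Period rate: r/m = 0.1188 / 12 = 0.0099
Total periods: m*t = 12 * 4 = 48
Growth factor: (1 + 0.0099)^48 = 1.604582
FV = $37,250.00 * 1.604582 = $59,770.67

$59,770.67


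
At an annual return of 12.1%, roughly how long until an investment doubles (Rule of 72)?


Formula: Years ≈ 72 / r
Substituting: Years ≈ 72 / 12.1
Years ≈ 6.0

6.0 years


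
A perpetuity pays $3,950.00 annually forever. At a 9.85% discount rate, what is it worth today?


Formula: PV = C / r
Substituting: PV = $3,950.00 / 0.0985
PV = $40,101.52

$40,101.52


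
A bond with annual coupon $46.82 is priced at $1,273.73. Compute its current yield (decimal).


Formula: Current yield = annual coupon / price
Substituting: CY = $46.82 / $1,273.73
CY = 0.036758

0.036758


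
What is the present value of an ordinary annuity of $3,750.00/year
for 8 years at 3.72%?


Formula: PV = PMT * (1 - (1+r)^(-n)) / r
Discount factor: (1 + 0.0372)^(-8) = 0.746621
Bracket: 1 - 0.746621 = 0.253379
PV = $3,750.00 * 0.253379 / 0.0372 = $25,542.28

$25,542.28


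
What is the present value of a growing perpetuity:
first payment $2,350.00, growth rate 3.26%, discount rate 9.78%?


Formula: PV = C / (r - g)
Spread: r - g = 0.0978 - 0.0326 = 0.0652
Substituting: PV = $2,350.00 / 0.0652
PV = $36,042.94

$36,042.94


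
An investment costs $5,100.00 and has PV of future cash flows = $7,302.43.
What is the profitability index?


Formula: PI = PV(cash flows) / initial investment
Substituting: PI = $7,302.43 / $5,100.00
PI = 1.4318

1.4318


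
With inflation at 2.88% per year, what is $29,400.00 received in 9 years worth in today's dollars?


Formula: Real value = nominal / (1 + inflation)^years
Price level: (1 + 0.0288)^9 = 1.291156
Real value = $29,400.00 / 1.291156 = $22,770.30

$22,770.30


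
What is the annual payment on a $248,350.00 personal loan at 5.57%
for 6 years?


Formula: PMT = PV * r / (1 - (1+r)^(-n))
Denominator: 1 - (1 + 0.0557)^(-6) = 0.277635
Numerator: $248,350.00 * 0.0557 = 13833.095
PMT = 13833.095 / 0.277635 = $49,824.80

$49,824.80


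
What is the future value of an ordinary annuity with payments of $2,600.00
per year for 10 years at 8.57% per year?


Formula: FV = PMT * ((1+r)^n - 1) / r
Growth factor: (1 + 0.0857)^10 = 2.275613
Numerator: 2.275613 - 1 = 1.275613
FV = $2,600.00 * 1.275613 / 0.0857 = $38,700.04

$38,700.04


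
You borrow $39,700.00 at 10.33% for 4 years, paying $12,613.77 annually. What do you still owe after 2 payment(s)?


Formula: Balance = PV*(1+r)^k - PMT*((1+r)^k - 1)/r
Growth: (1 + 0.1033)^2 = 1.217271
Accumulated factor: ((1+r)^k - 1)/r = 2.1033
Balance = $39,700.00 * 1.217271 - $12,613.77 * 2.1033
Balance = $21,795.11

$21,795.11


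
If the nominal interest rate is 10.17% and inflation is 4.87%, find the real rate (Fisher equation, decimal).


Formula: (1 + r_real) = (1 + r_nom) / (1 + inflation)
Substituting: (1 + r_real) = 1.1017 / 1.0487
(1 + r_real) = 1.050539
r_real = 1.050539 - 1 = 0.050539

0.050539


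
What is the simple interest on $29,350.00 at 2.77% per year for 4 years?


Formula: I = P * r * t
Substituting: I = $29,350.00 * 0.0277 * 4
Step: I = $29,350.00 * 0.1108
I = $3,251.98

$3,251.98


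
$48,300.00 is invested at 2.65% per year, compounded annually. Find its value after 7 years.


Formula: FV = P * (1 + r)^n
Substituting: FV = $48,300.00 * (1 + 0.0265)^7
Growth factor: (1.0265)^7 = 1.200916
FV = $48,300.00 * 1.200916 = $58,004.25

$58,004.25


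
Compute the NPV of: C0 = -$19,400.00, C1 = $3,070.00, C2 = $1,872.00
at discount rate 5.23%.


Formula: NPV = C0 + C1/(1+r) + C2/(1+r)^2
Discount C1: $3,070.00 / (1 + 0.0523) = $2,917.42
Discount C2: $1,872.00 / (1 + 0.0523)^2 = $1,690.54
NPV = -$19,400.00 + $2,917.42 + $1,690.54 = -$14,792.04

-$14,792.04


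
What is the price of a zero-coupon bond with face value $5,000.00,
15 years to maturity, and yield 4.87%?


Formula: Price = FV / (1 + r)^n
Substituting: Price = $5,000.00 / (1 + 0.0487)^15
Discount factor: (1.0487)^15 = 2.040652
Price = $5,000.00 / 2.040652 = $2,450.20

$2,450.20


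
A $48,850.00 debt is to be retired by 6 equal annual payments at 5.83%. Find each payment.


Formula: PMT = PV * r / (1 - (1+r)^(-n))
Denominator: 1 - (1 + 0.0583)^(-6) = 0.288218
Numerator: $48,850.00 * 0.0583 = 2847.955
PMT = 2847.955 / 0.288218 = $9,881.27

$9,881.27


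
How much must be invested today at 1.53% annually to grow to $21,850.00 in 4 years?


Formula: PV = FV / (1 + r)^n
Substituting: PV = $21,850.00 / (1 + 0.0153)^4
Discount factor: (1.0153)^4 = 1.062619
PV = $21,850.00 / 1.062619 = $20,562.40

$20,562.40


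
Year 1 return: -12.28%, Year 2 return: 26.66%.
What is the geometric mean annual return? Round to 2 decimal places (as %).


Formula: Geometric mean = ((1+r1)*(1+r2))^(1/2) - 1
Product: (1 + -0.1228) * (1 + 0.2666) = 0.8772 * 1.2666 = 1.111062
Square root: 1.111062^0.5 = 1.054069
Geometric mean = 1.054069 - 1 = 0.054069
As percentage: 5.41%

5.41%


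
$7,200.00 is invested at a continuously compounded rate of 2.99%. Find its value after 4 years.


Formula: FV = P * e^(r*t)
Exponent: r*t = 0.0299 * 4 = 0.1196
e^(0.1196) = 1.127046
FV = $7,200.00 * 1.127046 = $8,114.73

$8,114.73


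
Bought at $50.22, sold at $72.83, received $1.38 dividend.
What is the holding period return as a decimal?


Formula: HPR = (P1 - P0 + D) / P0
Gain: $72.83 - $50.22 + $1.38 = $23.99
HPR = $23.99 / $50.22 = 0.4777

0.4777


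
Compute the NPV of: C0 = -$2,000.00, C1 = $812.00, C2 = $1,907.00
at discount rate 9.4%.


Formula: NPV = C0 + C1/(1+r) + C2/(1+r)^2
Discount C1: $812.00 / (1 + 0.094) = $742.23
Discount C2: $1,907.00 / (1 + 0.094)^2 = $1,593.37
NPV = -$2,000.00 + $742.23 + $1,593.37 = $335.60

$335.60


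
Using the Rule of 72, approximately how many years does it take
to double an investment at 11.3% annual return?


Formula: Years ≈ 72 / r
Substituting: Years ≈ 72 / 11.3
Years ≈ 6.4

6.4 years


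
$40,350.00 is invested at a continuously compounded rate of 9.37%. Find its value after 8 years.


Formula: FV = P * e^(r*t)
Exponent: r*t = 0.0937 * 8 = 0.7496
e^(0.7496) = 2.116153
FV = $40,350.00 * 2.116153 = $85,386.79

$85,386.79


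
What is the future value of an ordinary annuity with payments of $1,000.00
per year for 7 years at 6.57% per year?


Formula: FV = PMT * ((1+r)^n - 1) / r
Growth factor: (1 + 0.0657)^7 = 1.56115
Numerator: 1.56115 - 1 = 0.56115
FV = $1,000.00 * 0.56115 / 0.0657 = $8,541.10

$8,541.10


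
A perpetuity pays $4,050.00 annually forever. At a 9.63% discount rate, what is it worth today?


Formula: PV = C / r
Substituting: PV = $4,050.00 / 0.0963
PV = $42,056.07

$42,056.07


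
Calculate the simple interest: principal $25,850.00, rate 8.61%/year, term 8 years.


Formula: I = P * r * t
Substituting: I = $25,850.00 * 0.0861 * 8
Step: I = $25,850.00 * 0.6888
I = $17,805.48

$17,805.48


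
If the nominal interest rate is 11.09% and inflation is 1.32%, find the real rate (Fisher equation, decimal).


Formula: (1 + r_real) = (1 + r_nom) / (1 + inflation)
Substituting: (1 + r_real) = 1.1109 / 1.0132
(1 + r_real) = 1.096427
r_real = 1.096427 - 1 = 0.096427

0.096427


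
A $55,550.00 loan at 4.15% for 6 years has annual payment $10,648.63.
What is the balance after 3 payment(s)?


Formula: Balance = PV*(1+r)^k - PMT*((1+r)^k - 1)/r
Growth: (1 + 0.0415)^3 = 1.129738
Accumulated factor: ((1+r)^k - 1)/r = 3.126222
Balance = $55,550.00 * 1.129738 - $10,648.63 * 3.126222
Balance = $29,466.97

$29,466.97


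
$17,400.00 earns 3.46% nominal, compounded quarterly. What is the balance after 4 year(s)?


Formula: FV = P * (1 + r/m)^(m*t)
Period rate: r/m = 0.0346 / 4 = 0.00865
Total periods: m*t = 4 * 4 = 16
Growth factor: (1 + 0.00865)^16 = 1.147752
FV = $17,400.00 * 1.147752 = $19,970.88

$19,970.88


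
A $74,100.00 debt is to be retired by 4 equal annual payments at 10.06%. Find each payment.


Formula: PMT = PV * r / (1 - (1+r)^(-n))
Denominator: 1 - (1 + 0.1006)^(-4) = 0.318475
Numerator: $74,100.00 * 0.1006 = 7454.46
PMT = 7454.46 / 0.318475 = $23,406.76

$23,406.76


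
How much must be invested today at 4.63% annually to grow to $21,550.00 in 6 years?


Formula: PV = FV / (1 + r)^n
Substituting: PV = $21,550.00 / (1 + 0.0463)^6
Discount factor: (1.0463)^6 = 1.312011
PV = $21,550.00 / 1.312011 = $16,425.17

$16,425.17


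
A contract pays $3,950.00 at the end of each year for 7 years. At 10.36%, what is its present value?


Formula: PV = PMT * (1 - (1+r)^(-n)) / r
Discount factor: (1 + 0.1036)^(-7) = 0.501555
Bracket: 1 - 0.501555 = 0.498445
PV = $3,950.00 * 0.498445 / 0.1036 = $19,004.44

$19,004.44


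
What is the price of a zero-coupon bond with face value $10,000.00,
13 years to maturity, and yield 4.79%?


Formula: Price = FV / (1 + r)^n
Substituting: Price = $10,000.00 / (1 + 0.0479)^13
Discount factor: (1.0479)^13 = 1.837206
Price = $10,000.00 / 1.837206 = $5,443.05

$5,443.05


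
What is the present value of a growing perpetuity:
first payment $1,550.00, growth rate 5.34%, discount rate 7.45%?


Formula: PV = C / (r - g)
Spread: r - g = 0.0745 - 0.0534 = 0.0211
Substituting: PV = $1,550.00 / 0.0211
PV = $73,459.72

$73,459.72


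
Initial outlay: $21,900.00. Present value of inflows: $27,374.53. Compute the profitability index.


Formula: PI = PV(cash flows) / initial investment
Substituting: PI = $27,374.53 / $21,900.00
PI = 1.25

1.25


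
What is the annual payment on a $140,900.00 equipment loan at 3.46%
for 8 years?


Formula: PMT = PV * r / (1 - (1+r)^(-n))
Denominator: 1 - (1 + 0.0346)^(-8) = 0.238236
Numerator: $140,900.00 * 0.0346 = 4875.14
PMT = 4875.14 / 0.238236 = $20,463.45

$20,463.45


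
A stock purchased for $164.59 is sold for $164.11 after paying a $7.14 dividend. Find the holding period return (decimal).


Formula: HPR = (P1 - P0 + D) / P0
Gain: $164.11 - $164.59 + $7.14 = $6.66
HPR = $6.66 / $164.59 = 0.0405

0.0405


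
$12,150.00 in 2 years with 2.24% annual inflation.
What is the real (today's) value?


Formula: Real value = nominal / (1 + inflation)^years
Price level: (1 + 0.0224)^2 = 1.045302
Real value = $12,150.00 / 1.045302 = $11,623.44

$11,623.44


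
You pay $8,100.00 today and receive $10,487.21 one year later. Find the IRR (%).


Formula: IRR = C1/C0 - 1
Substituting: IRR = $10,487.21 / $8,100.00 - 1
Ratio: 1.294717 - 1 = 0.294717
IRR = 29.4717%

29.4717%


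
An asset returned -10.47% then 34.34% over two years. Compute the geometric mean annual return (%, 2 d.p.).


Formula: Geometric mean = ((1+r1)*(1+r2))^(1/2) - 1
Product: (1 + -0.1047) * (1 + 0.3434) = 0.8953 * 1.3434 = 1.202746
Square root: 1.202746^0.5 = 1.096698
Geometric mean = 1.096698 - 1 = 0.096698
As percentage: 9.67%

9.67%


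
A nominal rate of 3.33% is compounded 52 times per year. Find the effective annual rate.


Formula: EAR = (1 + r/m)^m - 1
Period rate: r/m = 0.0333 / 52 = 0.00064
Compounding: (1 + 0.00064)^52 = 1.03385
EAR = 1.03385 - 1 = 0.03385

0.03385


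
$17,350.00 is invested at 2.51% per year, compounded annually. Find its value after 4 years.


Formula: FV = P * (1 + r)^n
Substituting: FV = $17,350.00 * (1 + 0.0251)^4
Growth factor: (1.0251)^4 = 1.104244
FV = $17,350.00 * 1.104244 = $19,158.63

$19,158.63


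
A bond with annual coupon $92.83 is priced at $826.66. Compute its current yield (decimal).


Formula: Current yield = annual coupon / price
Substituting: CY = $92.83 / $826.66
CY = 0.112295

0.112295


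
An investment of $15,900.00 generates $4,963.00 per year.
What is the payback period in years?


Formula: Payback = investment / annual cash flow
Substituting: Payback = $15,900.00 / $4,963.00
Payback = 3.2037 years

3.2037 years


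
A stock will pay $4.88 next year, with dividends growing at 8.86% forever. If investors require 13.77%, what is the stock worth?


Formula: P = D1 / (r - g)
Spread: r - g = 0.1377 - 0.0886 = 0.0491
Substituting: P = $4.88 / 0.0491
P = $99.39

$99.39


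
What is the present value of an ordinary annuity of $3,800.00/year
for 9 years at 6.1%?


Formula: PV = PMT * (1 - (1+r)^(-n)) / r
Discount factor: (1 + 0.061)^(-9) = 0.586897
Bracket: 1 - 0.586897 = 0.413103
PV = $3,800.00 * 0.413103 / 0.061 = $25,734.31

$25,734.31


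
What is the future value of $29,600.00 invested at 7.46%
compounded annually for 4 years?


Formula: FV = P * (1 + r)^n
Substituting: FV = $29,600.00 * (1 + 0.0746)^4
Growth factor: (1.0746)^4 = 1.333483
FV = $29,600.00 * 1.333483 = $39,471.08

$39,471.08


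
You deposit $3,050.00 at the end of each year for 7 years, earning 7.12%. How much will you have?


Formula: FV = PMT * ((1+r)^n - 1) / r
Growth factor: (1 + 0.0712)^7 = 1.61843
Numerator: 1.61843 - 1 = 0.61843
FV = $3,050.00 * 0.61843 / 0.0712 = $26,491.74

$26,491.74


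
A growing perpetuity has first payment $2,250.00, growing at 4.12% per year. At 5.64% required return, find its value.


Formula: PV = C / (r - g)
Spread: r - g = 0.0564 - 0.0412 = 0.0152
Substituting: PV = $2,250.00 / 0.0152
PV = $148,026.32

$148,026.32


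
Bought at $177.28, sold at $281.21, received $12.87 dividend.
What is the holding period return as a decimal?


Formula: HPR = (P1 - P0 + D) / P0
Gain: $281.21 - $177.28 + $12.87 = $116.80
HPR = $116.80 / $177.28 = 0.6588

0.6588


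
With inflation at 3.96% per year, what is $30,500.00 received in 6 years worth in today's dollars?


Formula: Real value = nominal / (1 + inflation)^years
Price level: (1 + 0.0396)^6 = 1.262402
Real value = $30,500.00 / 1.262402 = $24,160.29

$24,160.29


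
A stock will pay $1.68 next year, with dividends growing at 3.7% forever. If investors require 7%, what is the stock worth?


Formula: P = D1 / (r - g)
Spread: r - g = 0.07 - 0.037 = 0.033
Substituting: P = $1.68 / 0.033
P = $50.91

$50.91


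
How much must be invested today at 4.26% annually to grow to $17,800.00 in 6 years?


Formula: PV = FV / (1 + r)^n
Substituting: PV = $17,800.00 / (1 + 0.0426)^6
Discount factor: (1.0426)^6 = 1.284418
PV = $17,800.00 / 1.284418 = $13,858.42

$13,858.42


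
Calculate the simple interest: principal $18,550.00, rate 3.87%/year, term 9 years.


Formula: I = P * r * t
Substituting: I = $18,550.00 * 0.0387 * 9
Step: I = $18,550.00 * 0.3483
I = $6,460.97

$6,460.97


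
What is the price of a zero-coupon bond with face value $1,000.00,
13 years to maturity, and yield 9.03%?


Formula: Price = FV / (1 + r)^n
Substituting: Price = $1,000.00 / (1 + 0.0903)^13
Discount factor: (1.0903)^13 = 3.076792
Price = $1,000.00 / 3.076792 = $325.01

$325.01


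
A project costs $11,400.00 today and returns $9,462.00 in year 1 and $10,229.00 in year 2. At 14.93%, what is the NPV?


Formula: NPV = C0 + C1/(1+r) + C2/(1+r)^2
Discount C1: $9,462.00 / (1 + 0.1493) = $8,232.84
Discount C2: $10,229.00 / (1 + 0.1493)^2 = $7,744.02
NPV = -$11,400.00 + $8,232.84 + $7,744.02 = $4,576.86

$4,576.86


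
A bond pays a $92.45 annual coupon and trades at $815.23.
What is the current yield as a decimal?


Formula: Current yield = annual coupon / price
Substituting: CY = $92.45 / $815.23
CY = 0.113404

0.113404


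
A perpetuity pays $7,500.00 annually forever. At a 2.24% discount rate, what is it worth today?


Formula: PV = C / r
Substituting: PV = $7,500.00 / 0.0224
PV = $334,821.43

$334,821.43


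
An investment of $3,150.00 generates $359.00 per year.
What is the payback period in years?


Formula: Payback = investment / annual cash flow
Substituting: Payback = $3,150.00 / $359.00
Payback = 8.7744 years

8.7744 years


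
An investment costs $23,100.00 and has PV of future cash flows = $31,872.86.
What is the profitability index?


Formula: PI = PV(cash flows) / initial investment
Substituting: PI = $31,872.86 / $23,100.00
PI = 1.3798

1.3798


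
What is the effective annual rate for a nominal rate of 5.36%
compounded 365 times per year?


Formula: EAR = (1 + r/m)^m - 1
Period rate: r/m = 0.0536 / 365 = 0.000147
Compounding: (1 + 0.000147)^365 = 1.055058
EAR = 1.055058 - 1 = 0.055058

0.055058


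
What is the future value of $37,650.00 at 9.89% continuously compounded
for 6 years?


Formula: FV = P * e^(r*t)
Exponent: r*t = 0.0989 * 6 = 0.5934
e^(0.5934) = 1.810132
FV = $37,650.00 * 1.810132 = $68,151.49

$68,151.49


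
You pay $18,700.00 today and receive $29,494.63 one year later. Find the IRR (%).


Formula: IRR = C1/C0 - 1
Substituting: IRR = $29,494.63 / $18,700.00 - 1
Ratio: 1.577253 - 1 = 0.577253
IRR = 57.7253%

57.7253%


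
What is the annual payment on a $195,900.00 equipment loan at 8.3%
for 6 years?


Formula: PMT = PV * r / (1 - (1+r)^(-n))
Denominator: 1 - (1 + 0.083)^(-6) = 0.380232
Numerator: $195,900.00 * 0.083 = 16259.7
PMT = 16259.7 / 0.380232 = $42,762.59

$42,762.59


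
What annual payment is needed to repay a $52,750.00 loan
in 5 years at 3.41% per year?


Formula: PMT = PV * r / (1 - (1+r)^(-n))
Denominator: 1 - (1 + 0.0341)^(-5) = 0.154357
Numerator: $52,750.00 * 0.0341 = 1798.775
PMT = 1798.775 / 0.154357 = $11,653.38

$11,653.38


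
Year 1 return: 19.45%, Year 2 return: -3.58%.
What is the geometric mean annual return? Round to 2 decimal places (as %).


Formula: Geometric mean = ((1+r1)*(1+r2))^(1/2) - 1
Product: (1 + 0.1945) * (1 + -0.0358) = 1.1945 * 0.9642 = 1.151737
Square root: 1.151737^0.5 = 1.07319
Geometric mean = 1.07319 - 1 = 0.07319
As percentage: 7.32%

7.32%


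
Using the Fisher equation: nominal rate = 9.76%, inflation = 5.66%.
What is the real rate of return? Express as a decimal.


Formula: (1 + r_real) = (1 + r_nom) / (1 + inflation)
Substituting: (1 + r_real) = 1.0976 / 1.0566
(1 + r_real) = 1.038804
r_real = 1.038804 - 1 = 0.038804

0.038804


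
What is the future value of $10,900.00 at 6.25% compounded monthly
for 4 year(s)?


Formula: FV = P * (1 + r/m)^(m*t)
Period rate: r/m = 0.0625 / 12 = 0.005208
Total periods: m*t = 12 * 4 = 48
Growth factor: (1 + 0.005208)^48 = 1.283193
FV = $10,900.00 * 1.283193 = $13,986.80

$13,986.80


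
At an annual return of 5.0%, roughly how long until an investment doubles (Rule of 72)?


Formula: Years ≈ 72 / r
Substituting: Years ≈ 72 / 5.0
Years ≈ 14.4

14.4 years


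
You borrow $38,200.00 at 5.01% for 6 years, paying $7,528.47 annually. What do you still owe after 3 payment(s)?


Formula: Balance = PV*(1+r)^k - PMT*((1+r)^k - 1)/r
Growth: (1 + 0.0501)^3 = 1.157956
Accumulated factor: ((1+r)^k - 1)/r = 3.15281
Balance = $38,200.00 * 1.157956 - $7,528.47 * 3.15281
Balance = $20,498.08

$20,498.08


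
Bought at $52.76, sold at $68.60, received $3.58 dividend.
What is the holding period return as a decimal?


Formula: HPR = (P1 - P0 + D) / P0
Gain: $68.60 - $52.76 + $3.58 = $19.42
HPR = $19.42 / $52.76 = 0.3681

0.3681
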